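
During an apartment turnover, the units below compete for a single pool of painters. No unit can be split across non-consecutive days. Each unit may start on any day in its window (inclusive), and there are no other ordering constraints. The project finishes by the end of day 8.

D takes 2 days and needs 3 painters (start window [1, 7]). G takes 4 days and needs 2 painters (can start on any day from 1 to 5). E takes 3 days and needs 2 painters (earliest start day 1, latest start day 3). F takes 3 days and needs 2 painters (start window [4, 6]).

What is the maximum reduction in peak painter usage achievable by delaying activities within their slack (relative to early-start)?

3

Early-start peak: d1:7  d2:7  d3:4  d4:4  d5:2  d6:2  d7:0  d8:0 ⇒ 7.
Leveled (D@1, G@3, E@3, F@6): d1:3  d2:3  d3:4  d4:4  d5:4  d6:4  d7:2  d8:2 ⇒ 4.
Reduction 7 − 4 = 3.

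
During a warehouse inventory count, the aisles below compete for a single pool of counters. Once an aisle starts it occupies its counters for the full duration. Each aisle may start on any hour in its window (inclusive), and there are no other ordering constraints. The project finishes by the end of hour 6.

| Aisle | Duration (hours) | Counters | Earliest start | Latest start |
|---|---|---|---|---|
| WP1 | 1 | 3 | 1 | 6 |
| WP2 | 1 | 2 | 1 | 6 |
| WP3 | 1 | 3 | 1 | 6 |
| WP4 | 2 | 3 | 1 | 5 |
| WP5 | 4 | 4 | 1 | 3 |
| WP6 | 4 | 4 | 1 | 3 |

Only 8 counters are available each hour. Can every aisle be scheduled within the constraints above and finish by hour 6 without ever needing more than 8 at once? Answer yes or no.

Schedule WP1@1, WP2@1, WP3@2, WP4@1, WP5@3, WP6@3: h1:8  h2:6  h3:8  h4:8  h5:8  h6:8 — peak 8 ≤ 8.

yes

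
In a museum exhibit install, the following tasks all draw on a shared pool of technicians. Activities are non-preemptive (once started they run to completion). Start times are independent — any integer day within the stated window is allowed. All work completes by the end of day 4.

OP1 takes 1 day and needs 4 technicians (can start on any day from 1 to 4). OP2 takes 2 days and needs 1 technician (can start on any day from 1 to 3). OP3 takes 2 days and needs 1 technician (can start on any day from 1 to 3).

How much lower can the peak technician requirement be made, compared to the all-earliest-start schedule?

2

Early-start peak: d1:6  d2:2  d3:0  d4:0 ⇒ 6.
Leveled (OP1@1, OP2@2, OP3@2): d1:4  d2:2  d3:2  d4:0 ⇒ 4.
Reduction 6 − 4 = 2.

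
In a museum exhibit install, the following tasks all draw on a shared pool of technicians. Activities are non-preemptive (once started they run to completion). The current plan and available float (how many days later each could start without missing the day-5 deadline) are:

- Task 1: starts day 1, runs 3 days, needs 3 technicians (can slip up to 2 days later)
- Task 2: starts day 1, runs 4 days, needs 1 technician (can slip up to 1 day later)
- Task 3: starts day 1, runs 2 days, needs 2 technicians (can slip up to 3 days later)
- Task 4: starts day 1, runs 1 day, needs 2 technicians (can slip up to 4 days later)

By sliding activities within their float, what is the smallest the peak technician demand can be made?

Early-start (Task 1@1, Task 2@1, Task 3@1, Task 4@1) gives peak 8: d1:8  d2:6  d3:4  d4:1  d5:0.
Shift Task 3→4, Task 4→5.
Schedule Task 1@1, Task 2@1, Task 3@4, Task 4@5: d1:4  d2:4  d3:4  d4:3  d5:4 — peak 4.
Total technician-days = 19 over 5 days ⇒ peak ≥ ⌈19/5⌉ = 4, so 4 is optimal.

4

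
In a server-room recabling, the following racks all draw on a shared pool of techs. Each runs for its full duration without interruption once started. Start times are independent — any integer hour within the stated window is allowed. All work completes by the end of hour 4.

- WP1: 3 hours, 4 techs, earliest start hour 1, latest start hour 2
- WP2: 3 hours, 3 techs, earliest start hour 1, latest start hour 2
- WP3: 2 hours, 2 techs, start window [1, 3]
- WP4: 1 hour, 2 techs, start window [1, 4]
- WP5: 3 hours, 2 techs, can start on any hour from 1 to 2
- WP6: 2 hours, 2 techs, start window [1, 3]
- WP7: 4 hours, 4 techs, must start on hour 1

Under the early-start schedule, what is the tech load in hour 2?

17

At early start, hour 2 has: WP1, WP2, WP3, WP5, WP6, WP7.
Demand: 4 + 3 + 2 + 2 + 2 + 4 = 17.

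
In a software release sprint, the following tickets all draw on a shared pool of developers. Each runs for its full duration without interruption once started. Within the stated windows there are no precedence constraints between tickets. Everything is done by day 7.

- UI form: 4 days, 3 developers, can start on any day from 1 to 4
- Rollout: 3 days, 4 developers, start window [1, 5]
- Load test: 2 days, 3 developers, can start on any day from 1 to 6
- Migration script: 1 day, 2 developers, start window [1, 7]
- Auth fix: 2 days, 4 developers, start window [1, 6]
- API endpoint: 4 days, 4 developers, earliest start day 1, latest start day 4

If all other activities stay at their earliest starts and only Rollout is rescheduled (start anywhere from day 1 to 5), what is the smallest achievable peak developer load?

16

Rollout@1: d1:20  d2:18  d3:11  d4:7  d5:0  d6:0  d7:0 → peak 20
Rollout@2: d1:16  d2:18  d3:11  d4:11  d5:0  d6:0  d7:0 → peak 18
Rollout@3: d1:16  d2:14  d3:11  d4:11  d5:4  d6:0  d7:0 → peak 16
Rollout@4: d1:16  d2:14  d3:7  d4:11  d5:4  d6:4  d7:0 → peak 16
Rollout@5: d1:16  d2:14  d3:7  d4:7  d5:4  d6:4  d7:4 → peak 16
Best is Rollout@3, peak 16.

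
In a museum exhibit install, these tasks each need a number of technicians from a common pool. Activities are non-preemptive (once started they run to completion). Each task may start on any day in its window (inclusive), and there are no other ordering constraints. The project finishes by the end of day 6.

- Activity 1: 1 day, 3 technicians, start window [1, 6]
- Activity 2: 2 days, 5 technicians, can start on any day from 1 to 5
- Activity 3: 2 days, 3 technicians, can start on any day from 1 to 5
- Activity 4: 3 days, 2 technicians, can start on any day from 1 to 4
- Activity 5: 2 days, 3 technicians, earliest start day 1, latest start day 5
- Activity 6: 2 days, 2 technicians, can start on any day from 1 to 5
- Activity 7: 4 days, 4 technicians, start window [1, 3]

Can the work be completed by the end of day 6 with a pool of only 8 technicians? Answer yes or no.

no

Total technician-days = 51; over 6 days the average is 51/6 > 8, so some day must exceed 8.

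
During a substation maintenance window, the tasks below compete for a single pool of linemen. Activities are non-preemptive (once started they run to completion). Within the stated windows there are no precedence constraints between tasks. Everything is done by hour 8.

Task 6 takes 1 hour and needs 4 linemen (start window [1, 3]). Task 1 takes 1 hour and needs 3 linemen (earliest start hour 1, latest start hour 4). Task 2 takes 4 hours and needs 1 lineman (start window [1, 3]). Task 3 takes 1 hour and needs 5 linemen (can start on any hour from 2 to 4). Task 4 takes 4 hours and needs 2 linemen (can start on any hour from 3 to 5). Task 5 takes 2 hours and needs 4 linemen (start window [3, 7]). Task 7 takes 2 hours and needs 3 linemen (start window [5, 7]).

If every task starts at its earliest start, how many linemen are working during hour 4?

7

At early start, hour 4 has: Task 2, Task 4, Task 5.
Demand: 1 + 2 + 4 = 7.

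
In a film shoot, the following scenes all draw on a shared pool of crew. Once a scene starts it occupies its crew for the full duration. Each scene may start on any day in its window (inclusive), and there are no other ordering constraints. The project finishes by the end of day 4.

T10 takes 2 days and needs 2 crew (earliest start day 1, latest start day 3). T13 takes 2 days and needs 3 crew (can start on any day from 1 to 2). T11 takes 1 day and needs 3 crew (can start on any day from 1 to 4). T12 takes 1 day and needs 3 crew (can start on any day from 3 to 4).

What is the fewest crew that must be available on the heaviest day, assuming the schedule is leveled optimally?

5

Early-start (T10@1, T13@1, T11@1, T12@3) gives peak 8: d1:8  d2:5  d3:3  d4:0.
Shift T11→3, T12→4.
Schedule T10@1, T13@1, T11@3, T12@4: d1:5  d2:5  d3:3  d4:3 — peak 5.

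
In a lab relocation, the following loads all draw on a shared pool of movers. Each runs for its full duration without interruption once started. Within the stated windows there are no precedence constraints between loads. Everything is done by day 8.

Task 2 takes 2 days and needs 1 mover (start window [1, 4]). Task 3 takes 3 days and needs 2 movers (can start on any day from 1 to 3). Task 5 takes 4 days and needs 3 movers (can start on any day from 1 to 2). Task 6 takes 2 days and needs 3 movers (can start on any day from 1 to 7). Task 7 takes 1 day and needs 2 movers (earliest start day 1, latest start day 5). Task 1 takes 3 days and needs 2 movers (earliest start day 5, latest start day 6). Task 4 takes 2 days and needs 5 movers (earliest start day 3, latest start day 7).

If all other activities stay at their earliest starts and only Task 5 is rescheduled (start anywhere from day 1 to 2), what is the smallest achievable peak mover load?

10

Task 5@1: d1:11  d2:9  d3:10  d4:8  d5:2  d6:2  d7:2  d8:0 → peak 11
Task 5@2: d1:8  d2:9  d3:10  d4:8  d5:5  d6:2  d7:2  d8:0 → peak 10
Best is Task 5@2, peak 10.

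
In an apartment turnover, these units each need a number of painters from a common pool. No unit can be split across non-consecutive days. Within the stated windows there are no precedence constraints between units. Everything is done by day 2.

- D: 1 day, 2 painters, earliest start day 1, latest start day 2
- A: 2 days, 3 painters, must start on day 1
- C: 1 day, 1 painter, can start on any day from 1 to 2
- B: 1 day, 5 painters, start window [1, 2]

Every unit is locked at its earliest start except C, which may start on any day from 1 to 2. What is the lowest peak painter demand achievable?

10

C@1: d1:11  d2:3 → peak 11
C@2: d1:10  d2:4 → peak 10
Best is C@2, peak 10.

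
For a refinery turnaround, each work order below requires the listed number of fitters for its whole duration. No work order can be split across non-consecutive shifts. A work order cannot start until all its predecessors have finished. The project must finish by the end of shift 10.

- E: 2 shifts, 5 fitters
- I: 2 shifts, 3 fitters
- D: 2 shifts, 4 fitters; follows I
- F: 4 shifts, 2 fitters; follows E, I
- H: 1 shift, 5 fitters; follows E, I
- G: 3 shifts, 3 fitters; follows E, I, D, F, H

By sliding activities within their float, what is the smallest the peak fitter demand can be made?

Early-start (E@1, I@1, D@3, F@3, H@3, G@7) gives peak 11: s1:8  s2:8  s3:11  s4:6  s5:2  s6:2  s7:3  s8:3  s9:3  s10:0.
Shift H→5.
Schedule E@1, I@1, D@3, F@3, H@5, G@7: s1:8  s2:8  s3:6  s4:6  s5:7  s6:2  s7:3  s8:3  s9:3  s10:0 — peak 8.

8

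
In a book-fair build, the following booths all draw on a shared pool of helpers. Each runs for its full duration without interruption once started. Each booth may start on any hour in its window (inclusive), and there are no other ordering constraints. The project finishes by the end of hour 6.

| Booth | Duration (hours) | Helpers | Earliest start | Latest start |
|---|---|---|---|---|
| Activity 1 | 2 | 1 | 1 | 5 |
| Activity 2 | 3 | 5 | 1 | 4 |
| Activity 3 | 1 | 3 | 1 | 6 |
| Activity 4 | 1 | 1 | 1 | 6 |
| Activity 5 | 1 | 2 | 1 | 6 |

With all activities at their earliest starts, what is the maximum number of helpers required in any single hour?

12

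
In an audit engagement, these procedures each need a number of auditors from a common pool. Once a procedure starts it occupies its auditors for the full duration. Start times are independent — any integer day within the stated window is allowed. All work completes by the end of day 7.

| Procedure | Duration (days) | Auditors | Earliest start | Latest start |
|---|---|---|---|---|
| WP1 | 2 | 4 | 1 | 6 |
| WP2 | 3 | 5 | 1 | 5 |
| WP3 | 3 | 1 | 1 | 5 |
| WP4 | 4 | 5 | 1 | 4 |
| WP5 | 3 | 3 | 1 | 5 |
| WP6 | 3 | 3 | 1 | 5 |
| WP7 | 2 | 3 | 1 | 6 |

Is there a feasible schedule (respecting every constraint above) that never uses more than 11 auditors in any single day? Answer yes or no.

Schedule WP1@1, WP2@1, WP3@1, WP4@4, WP5@3, WP6@4, WP7@6: d1:10  d2:10  d3:9  d4:11  d5:11  d6:11  d7:8 — peak 11 ≤ 11.

yes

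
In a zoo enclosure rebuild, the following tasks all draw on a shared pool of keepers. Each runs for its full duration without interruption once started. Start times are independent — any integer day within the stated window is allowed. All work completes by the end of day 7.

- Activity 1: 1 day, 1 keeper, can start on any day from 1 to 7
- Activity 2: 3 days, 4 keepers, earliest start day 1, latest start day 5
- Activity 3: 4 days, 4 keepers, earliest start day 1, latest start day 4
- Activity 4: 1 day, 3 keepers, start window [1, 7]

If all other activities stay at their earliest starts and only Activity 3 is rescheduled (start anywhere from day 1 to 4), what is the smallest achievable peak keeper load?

Activity 3@1: d1:12  d2:8  d3:8  d4:4  d5:0  d6:0  d7:0 → peak 12
Activity 3@2: d1:8  d2:8  d3:8  d4:4  d5:4  d6:0  d7:0 → peak 8
Activity 3@3: d1:8  d2:4  d3:8  d4:4  d5:4  d6:4  d7:0 → peak 8
Activity 3@4: d1:8  d2:4  d3:4  d4:4  d5:4  d6:4  d7:4 → peak 8
Best is Activity 3@2, peak 8.

8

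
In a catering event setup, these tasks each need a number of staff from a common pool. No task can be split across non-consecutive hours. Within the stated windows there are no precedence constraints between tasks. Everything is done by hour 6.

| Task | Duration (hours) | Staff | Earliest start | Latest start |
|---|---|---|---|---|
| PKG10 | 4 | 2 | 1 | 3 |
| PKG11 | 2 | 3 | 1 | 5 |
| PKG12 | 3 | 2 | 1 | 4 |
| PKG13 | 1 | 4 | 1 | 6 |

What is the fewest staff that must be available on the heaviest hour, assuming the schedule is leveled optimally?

5

Early-start (PKG10@1, PKG11@1, PKG12@1, PKG13@1) gives peak 11: h1:11  h2:7  h3:4  h4:2  h5:0  h6:0.
Shift PKG12→3, PKG13→6.
Schedule PKG10@1, PKG11@1, PKG12@3, PKG13@6: h1:5  h2:5  h3:4  h4:4  h5:2  h6:4 — peak 5.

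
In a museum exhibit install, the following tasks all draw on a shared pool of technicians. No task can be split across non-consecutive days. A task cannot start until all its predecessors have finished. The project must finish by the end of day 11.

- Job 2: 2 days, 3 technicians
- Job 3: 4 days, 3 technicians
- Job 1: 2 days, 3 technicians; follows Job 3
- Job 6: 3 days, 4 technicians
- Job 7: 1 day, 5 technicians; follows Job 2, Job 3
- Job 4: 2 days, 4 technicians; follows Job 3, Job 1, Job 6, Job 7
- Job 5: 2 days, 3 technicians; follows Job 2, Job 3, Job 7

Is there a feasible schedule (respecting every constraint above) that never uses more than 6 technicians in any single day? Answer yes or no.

no

The minimum achievable peak is 7; 6 < 7, so no feasible schedule stays within the cap.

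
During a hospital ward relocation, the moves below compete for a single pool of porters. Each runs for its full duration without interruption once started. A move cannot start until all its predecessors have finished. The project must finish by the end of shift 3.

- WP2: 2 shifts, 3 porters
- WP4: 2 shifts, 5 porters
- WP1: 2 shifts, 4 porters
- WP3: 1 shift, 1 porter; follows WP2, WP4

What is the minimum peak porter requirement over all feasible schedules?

12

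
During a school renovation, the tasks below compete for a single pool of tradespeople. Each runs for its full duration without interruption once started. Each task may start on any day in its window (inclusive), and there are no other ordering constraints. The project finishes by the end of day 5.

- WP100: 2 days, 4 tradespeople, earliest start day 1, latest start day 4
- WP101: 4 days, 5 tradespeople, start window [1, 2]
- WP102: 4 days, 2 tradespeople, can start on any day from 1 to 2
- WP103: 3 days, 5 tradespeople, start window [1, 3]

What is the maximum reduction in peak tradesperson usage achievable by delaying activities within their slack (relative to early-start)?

4

Early-start peak: d1:16  d2:16  d3:12  d4:7  d5:0 ⇒ 16.
Leveled (WP100@1, WP101@1, WP102@1, WP103@3): d1:11  d2:11  d3:12  d4:12  d5:5 ⇒ 12.
Reduction 16 − 12 = 4.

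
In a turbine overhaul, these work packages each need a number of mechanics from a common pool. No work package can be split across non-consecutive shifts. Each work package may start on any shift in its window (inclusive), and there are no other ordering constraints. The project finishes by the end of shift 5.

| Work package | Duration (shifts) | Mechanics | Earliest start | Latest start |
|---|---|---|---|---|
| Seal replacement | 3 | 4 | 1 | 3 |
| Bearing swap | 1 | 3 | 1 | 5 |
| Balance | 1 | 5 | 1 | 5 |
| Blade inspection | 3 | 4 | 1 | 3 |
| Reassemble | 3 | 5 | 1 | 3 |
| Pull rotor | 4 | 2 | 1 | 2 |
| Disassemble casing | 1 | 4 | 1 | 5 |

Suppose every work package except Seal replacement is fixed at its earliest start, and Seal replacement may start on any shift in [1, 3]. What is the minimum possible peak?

23

Seal replacement@1: s1:27  s2:15  s3:15  s4:2  s5:0 → peak 27
Seal replacement@2: s1:23  s2:15  s3:15  s4:6  s5:0 → peak 23
Seal replacement@3: s1:23  s2:11  s3:15  s4:6  s5:4 → peak 23
Best is Seal replacement@2, peak 23.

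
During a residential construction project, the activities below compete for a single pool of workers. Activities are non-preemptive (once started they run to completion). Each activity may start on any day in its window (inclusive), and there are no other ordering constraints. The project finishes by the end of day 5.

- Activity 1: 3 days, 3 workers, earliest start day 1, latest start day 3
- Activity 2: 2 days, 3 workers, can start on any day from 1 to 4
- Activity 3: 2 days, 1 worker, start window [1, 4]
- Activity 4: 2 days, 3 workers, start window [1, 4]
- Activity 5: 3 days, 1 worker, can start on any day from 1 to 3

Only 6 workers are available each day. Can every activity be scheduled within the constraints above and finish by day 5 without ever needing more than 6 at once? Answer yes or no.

Schedule Activity 1@1, Activity 2@1, Activity 3@3, Activity 4@4, Activity 5@3: d1:6  d2:6  d3:5  d4:5  d5:4 — peak 6 ≤ 6.

yes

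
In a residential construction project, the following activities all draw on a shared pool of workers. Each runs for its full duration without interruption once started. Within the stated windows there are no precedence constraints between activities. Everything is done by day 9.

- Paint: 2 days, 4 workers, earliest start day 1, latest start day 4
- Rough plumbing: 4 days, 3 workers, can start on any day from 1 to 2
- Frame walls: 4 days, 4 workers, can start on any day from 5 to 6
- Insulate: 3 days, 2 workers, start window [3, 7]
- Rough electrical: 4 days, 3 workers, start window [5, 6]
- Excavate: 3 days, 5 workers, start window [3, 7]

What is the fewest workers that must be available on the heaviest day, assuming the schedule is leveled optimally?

Early-start (Paint@1, Rough plumbing@1, Frame walls@5, Insulate@3, Rough electrical@5, Excavate@3) gives peak 14: d1:7  d2:7  d3:10  d4:10  d5:14  d6:7  d7:7  d8:7  d9:0.
Shift Insulate→6, Rough electrical→6.
Schedule Paint@1, Rough plumbing@1, Frame walls@5, Insulate@6, Rough electrical@6, Excavate@3: d1:7  d2:7  d3:8  d4:8  d5:9  d6:9  d7:9  d8:9  d9:3 — peak 9.

9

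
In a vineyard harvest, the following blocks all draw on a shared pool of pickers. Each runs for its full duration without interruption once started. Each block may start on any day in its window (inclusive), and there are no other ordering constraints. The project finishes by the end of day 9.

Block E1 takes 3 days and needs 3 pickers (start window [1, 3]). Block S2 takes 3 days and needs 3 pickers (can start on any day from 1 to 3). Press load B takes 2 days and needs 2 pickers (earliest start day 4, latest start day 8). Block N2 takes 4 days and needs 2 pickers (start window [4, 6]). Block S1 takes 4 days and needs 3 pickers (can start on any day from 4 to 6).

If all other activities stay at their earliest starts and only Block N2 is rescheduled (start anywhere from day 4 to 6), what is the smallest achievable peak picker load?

6

Block N2@4: d1:6  d2:6  d3:6  d4:7  d5:7  d6:5  d7:5  d8:0  d9:0 → peak 7
Block N2@5: d1:6  d2:6  d3:6  d4:5  d5:7  d6:5  d7:5  d8:2  d9:0 → peak 7
Block N2@6: d1:6  d2:6  d3:6  d4:5  d5:5  d6:5  d7:5  d8:2  d9:2 → peak 6
Best is Block N2@6, peak 6.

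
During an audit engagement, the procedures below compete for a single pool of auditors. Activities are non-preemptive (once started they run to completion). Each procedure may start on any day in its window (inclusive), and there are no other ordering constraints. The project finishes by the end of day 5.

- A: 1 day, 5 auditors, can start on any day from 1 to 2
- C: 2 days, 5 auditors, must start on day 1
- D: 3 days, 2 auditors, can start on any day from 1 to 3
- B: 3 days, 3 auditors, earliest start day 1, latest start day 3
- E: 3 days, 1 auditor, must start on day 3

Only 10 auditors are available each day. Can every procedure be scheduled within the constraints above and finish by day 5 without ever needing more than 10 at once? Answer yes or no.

yes

Schedule A@1, C@1, D@2, B@2, E@3: d1:10  d2:10  d3:6  d4:6  d5:1 — peak 10 ≤ 10.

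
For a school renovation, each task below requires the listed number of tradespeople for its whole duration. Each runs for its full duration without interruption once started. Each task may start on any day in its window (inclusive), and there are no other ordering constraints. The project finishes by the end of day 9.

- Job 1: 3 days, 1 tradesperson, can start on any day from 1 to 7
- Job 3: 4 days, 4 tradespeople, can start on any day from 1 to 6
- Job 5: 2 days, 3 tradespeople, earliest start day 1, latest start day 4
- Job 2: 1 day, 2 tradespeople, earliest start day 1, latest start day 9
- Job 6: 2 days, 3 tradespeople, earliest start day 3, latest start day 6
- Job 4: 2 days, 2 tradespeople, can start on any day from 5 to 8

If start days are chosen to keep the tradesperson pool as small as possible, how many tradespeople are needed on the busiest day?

6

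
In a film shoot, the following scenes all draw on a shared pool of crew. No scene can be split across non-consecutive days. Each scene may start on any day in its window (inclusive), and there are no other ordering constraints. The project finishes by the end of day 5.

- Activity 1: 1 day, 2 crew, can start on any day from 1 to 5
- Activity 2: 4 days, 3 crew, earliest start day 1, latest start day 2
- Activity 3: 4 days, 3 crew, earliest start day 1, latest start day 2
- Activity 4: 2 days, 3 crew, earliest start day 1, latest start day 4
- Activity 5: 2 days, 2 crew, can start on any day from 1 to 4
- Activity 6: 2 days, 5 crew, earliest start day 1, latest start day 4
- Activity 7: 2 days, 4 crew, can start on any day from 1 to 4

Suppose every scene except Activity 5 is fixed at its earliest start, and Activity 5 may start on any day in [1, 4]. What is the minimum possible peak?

20

Activity 5@1: d1:22  d2:20  d3:6  d4:6  d5:0 → peak 22
Activity 5@2: d1:20  d2:20  d3:8  d4:6  d5:0 → peak 20
Activity 5@3: d1:20  d2:18  d3:8  d4:8  d5:0 → peak 20
Activity 5@4: d1:20  d2:18  d3:6  d4:8  d5:2 → peak 20
Best is Activity 5@2, peak 20.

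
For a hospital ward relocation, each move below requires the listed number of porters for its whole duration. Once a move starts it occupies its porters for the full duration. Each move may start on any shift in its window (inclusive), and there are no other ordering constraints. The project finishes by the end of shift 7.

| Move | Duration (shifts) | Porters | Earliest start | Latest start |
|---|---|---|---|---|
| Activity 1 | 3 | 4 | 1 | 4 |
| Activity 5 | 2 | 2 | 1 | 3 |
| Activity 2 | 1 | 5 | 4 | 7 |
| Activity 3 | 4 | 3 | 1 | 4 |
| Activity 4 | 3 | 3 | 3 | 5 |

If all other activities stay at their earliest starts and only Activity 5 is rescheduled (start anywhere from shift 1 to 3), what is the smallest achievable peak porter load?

11

Activity 5@1: s1:9  s2:9  s3:10  s4:11  s5:3  s6:0  s7:0 → peak 11
Activity 5@2: s1:7  s2:9  s3:12  s4:11  s5:3  s6:0  s7:0 → peak 12
Activity 5@3: s1:7  s2:7  s3:12  s4:13  s5:3  s6:0  s7:0 → peak 13
Best is Activity 5@1, peak 11.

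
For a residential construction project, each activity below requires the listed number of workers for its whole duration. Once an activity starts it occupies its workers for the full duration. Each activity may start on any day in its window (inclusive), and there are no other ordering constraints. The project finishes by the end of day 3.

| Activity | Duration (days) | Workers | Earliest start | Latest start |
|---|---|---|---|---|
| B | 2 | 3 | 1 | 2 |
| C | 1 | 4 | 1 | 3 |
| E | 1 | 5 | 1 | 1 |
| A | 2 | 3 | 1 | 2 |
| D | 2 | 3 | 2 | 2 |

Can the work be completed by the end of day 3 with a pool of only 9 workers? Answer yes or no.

yes

Schedule B@2, C@1, E@1, A@2, D@2: d1:9  d2:9  d3:9 — peak 9 ≤ 9.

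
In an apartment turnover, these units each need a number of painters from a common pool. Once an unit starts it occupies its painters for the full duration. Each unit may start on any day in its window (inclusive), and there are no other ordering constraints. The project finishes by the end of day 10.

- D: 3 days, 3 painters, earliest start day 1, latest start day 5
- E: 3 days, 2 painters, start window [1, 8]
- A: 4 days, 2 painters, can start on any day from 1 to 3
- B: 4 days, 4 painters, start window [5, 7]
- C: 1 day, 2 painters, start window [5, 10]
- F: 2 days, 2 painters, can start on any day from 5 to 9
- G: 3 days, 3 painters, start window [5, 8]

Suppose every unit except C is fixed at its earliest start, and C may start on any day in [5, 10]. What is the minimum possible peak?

9

C@5: d1:7  d2:7  d3:7  d4:2  d5:11  d6:9  d7:7  d8:4  d9:0  d10:0 → peak 11
C@6: d1:7  d2:7  d3:7  d4:2  d5:9  d6:11  d7:7  d8:4  d9:0  d10:0 → peak 11
C@7: d1:7  d2:7  d3:7  d4:2  d5:9  d6:9  d7:9  d8:4  d9:0  d10:0 → peak 9
C@8: d1:7  d2:7  d3:7  d4:2  d5:9  d6:9  d7:7  d8:6  d9:0  d10:0 → peak 9
C@9: d1:7  d2:7  d3:7  d4:2  d5:9  d6:9  d7:7  d8:4  d9:2  d10:0 → peak 9
C@10: d1:7  d2:7  d3:7  d4:2  d5:9  d6:9  d7:7  d8:4  d9:0  d10:2 → peak 9
Best is C@7, peak 9.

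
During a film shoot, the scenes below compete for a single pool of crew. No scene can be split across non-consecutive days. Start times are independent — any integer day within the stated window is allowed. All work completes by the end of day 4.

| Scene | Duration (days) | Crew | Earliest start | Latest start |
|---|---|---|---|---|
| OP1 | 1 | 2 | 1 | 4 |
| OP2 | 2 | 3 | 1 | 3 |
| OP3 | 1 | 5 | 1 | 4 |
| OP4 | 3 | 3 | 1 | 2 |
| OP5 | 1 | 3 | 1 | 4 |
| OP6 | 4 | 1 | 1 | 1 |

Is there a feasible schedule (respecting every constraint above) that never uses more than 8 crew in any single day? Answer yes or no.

yes

Schedule OP1@1, OP2@2, OP3@1, OP4@2, OP5@4, OP6@1: d1:8  d2:7  d3:7  d4:7 — peak 8 ≤ 8.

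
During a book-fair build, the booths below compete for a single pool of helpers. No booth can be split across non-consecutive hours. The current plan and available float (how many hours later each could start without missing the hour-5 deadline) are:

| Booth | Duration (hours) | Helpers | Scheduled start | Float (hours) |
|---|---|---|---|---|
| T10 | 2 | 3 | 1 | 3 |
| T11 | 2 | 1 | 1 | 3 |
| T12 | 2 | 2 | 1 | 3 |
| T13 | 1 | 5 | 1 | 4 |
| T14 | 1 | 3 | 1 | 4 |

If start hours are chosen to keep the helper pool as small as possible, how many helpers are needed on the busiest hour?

Early-start (T10@1, T11@1, T12@1, T13@1, T14@1) gives peak 14: h1:14  h2:6  h3:0  h4:0  h5:0.
Shift T12→3, T13→5, T14→3.
Schedule T10@1, T11@1, T12@3, T13@5, T14@3: h1:4  h2:4  h3:5  h4:2  h5:5 — peak 5.

5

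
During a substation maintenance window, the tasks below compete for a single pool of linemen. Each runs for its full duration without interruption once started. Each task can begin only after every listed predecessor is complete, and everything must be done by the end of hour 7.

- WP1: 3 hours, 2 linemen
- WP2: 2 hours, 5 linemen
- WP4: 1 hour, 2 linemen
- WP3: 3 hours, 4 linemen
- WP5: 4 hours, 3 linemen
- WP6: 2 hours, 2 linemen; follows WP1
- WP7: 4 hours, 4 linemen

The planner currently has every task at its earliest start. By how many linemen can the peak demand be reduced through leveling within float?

Early-start peak: h1:20  h2:18  h3:13  h4:9  h5:2  h6:0  h7:0 ⇒ 20.
Leveled (WP1@1, WP2@6, WP4@1, WP3@1, WP5@2, WP6@4, WP7@4): h1:8  h2:9  h3:9  h4:9  h5:9  h6:9  h7:9 ⇒ 9.
Reduction 20 − 9 = 11.

11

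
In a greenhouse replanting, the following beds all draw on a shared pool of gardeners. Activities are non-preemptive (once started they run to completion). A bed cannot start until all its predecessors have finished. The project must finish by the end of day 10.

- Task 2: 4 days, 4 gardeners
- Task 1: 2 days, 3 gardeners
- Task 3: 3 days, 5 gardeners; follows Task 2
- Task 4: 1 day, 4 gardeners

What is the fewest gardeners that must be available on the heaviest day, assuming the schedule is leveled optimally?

5

Early-start (Task 2@1, Task 1@1, Task 3@5, Task 4@1) gives peak 11: d1:11  d2:7  d3:4  d4:4  d5:5  d6:5  d7:5  d8:0  d9:0  d10:0.
Shift Task 1→5, Task 3→7, Task 4→10.
Schedule Task 2@1, Task 1@5, Task 3@7, Task 4@10: d1:4  d2:4  d3:4  d4:4  d5:3  d6:3  d7:5  d8:5  d9:5  d10:4 — peak 5.
Total gardener-days = 41 over 10 days ⇒ peak ≥ ⌈41/10⌉ = 5, so 5 is optimal.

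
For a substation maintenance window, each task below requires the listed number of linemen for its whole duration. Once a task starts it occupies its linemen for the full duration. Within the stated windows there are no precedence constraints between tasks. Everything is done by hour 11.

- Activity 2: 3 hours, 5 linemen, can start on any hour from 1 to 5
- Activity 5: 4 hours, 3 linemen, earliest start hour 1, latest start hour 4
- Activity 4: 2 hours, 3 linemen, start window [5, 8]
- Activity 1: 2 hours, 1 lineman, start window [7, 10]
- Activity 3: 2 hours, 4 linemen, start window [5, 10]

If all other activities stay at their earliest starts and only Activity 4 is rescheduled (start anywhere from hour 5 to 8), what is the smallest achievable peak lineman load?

Activity 4@5: h1:8  h2:8  h3:8  h4:3  h5:7  h6:7  h7:1  h8:1  h9:0  h10:0  h11:0 → peak 8
Activity 4@6: h1:8  h2:8  h3:8  h4:3  h5:4  h6:7  h7:4  h8:1  h9:0  h10:0  h11:0 → peak 8
Activity 4@7: h1:8  h2:8  h3:8  h4:3  h5:4  h6:4  h7:4  h8:4  h9:0  h10:0  h11:0 → peak 8
Activity 4@8: h1:8  h2:8  h3:8  h4:3  h5:4  h6:4  h7:1  h8:4  h9:3  h10:0  h11:0 → peak 8
Best is Activity 4@5, peak 8.

8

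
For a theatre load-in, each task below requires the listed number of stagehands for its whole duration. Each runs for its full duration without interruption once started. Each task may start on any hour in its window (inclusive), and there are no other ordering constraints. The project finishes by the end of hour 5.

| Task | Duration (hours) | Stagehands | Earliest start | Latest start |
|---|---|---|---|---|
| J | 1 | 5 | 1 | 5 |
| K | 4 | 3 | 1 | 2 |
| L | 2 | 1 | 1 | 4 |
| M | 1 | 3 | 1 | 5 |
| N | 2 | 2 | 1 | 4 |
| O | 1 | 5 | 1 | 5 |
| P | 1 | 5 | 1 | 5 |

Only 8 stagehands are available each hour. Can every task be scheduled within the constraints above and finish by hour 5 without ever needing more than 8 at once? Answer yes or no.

yes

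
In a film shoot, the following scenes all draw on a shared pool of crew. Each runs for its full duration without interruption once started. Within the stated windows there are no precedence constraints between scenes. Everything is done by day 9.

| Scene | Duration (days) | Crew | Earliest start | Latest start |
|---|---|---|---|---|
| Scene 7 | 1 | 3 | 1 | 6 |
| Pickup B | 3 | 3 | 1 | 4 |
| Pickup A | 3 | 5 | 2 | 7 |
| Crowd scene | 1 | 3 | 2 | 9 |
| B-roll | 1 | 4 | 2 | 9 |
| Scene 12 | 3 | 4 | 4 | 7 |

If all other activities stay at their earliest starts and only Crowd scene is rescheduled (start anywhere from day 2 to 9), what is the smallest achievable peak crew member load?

Crowd scene@2: d1:6  d2:15  d3:8  d4:9  d5:4  d6:4  d7:0  d8:0  d9:0 → peak 15
Crowd scene@3: d1:6  d2:12  d3:11  d4:9  d5:4  d6:4  d7:0  d8:0  d9:0 → peak 12
Crowd scene@4: d1:6  d2:12  d3:8  d4:12  d5:4  d6:4  d7:0  d8:0  d9:0 → peak 12
Crowd scene@5: d1:6  d2:12  d3:8  d4:9  d5:7  d6:4  d7:0  d8:0  d9:0 → peak 12
Crowd scene@6: d1:6  d2:12  d3:8  d4:9  d5:4  d6:7  d7:0  d8:0  d9:0 → peak 12
Crowd scene@7: d1:6  d2:12  d3:8  d4:9  d5:4  d6:4  d7:3  d8:0  d9:0 → peak 12
Crowd scene@8: d1:6  d2:12  d3:8  d4:9  d5:4  d6:4  d7:0  d8:3  d9:0 → peak 12
Crowd scene@9: d1:6  d2:12  d3:8  d4:9  d5:4  d6:4  d7:0  d8:0  d9:3 → peak 12
Best is Crowd scene@3, peak 12.

12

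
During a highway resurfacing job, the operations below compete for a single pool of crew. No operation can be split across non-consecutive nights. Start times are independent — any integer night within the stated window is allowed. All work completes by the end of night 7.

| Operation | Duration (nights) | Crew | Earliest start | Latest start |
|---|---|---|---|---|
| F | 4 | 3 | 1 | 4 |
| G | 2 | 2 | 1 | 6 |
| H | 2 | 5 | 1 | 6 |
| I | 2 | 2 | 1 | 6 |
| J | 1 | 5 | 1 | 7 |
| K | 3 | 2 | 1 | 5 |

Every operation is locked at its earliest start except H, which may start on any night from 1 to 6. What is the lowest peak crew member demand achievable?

14

H@1: n1:19  n2:14  n3:5  n4:3  n5:0  n6:0  n7:0 → peak 19
H@2: n1:14  n2:14  n3:10  n4:3  n5:0  n6:0  n7:0 → peak 14
H@3: n1:14  n2:9  n3:10  n4:8  n5:0  n6:0  n7:0 → peak 14
H@4: n1:14  n2:9  n3:5  n4:8  n5:5  n6:0  n7:0 → peak 14
H@5: n1:14  n2:9  n3:5  n4:3  n5:5  n6:5  n7:0 → peak 14
H@6: n1:14  n2:9  n3:5  n4:3  n5:0  n6:5  n7:5 → peak 14
Best is H@2, peak 14.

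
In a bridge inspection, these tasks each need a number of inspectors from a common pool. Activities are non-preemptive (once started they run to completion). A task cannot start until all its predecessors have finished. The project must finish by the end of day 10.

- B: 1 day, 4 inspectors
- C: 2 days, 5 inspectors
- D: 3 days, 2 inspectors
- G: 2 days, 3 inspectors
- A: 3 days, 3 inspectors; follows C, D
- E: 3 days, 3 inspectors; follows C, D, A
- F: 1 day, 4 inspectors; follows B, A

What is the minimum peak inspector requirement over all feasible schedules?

7

Early-start (B@1, C@1, D@1, G@1, A@4, E@7, F@7) gives peak 14: d1:14  d2:10  d3:2  d4:3  d5:3  d6:3  d7:7  d8:3  d9:3  d10:0.
Shift C→2, G→4.
Schedule B@1, C@2, D@1, G@4, A@4, E@7, F@7: d1:6  d2:7  d3:7  d4:6  d5:6  d6:3  d7:7  d8:3  d9:3  d10:0 — peak 7.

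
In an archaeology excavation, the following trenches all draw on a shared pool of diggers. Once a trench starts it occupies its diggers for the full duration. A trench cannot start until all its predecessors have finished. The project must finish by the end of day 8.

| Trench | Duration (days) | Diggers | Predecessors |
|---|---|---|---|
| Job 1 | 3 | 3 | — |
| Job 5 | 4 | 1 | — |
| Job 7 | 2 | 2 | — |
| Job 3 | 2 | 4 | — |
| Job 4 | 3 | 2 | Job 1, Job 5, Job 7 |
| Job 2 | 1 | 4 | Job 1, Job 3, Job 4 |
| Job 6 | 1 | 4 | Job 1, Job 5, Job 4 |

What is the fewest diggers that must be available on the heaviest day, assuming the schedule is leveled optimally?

8

Early-start (Job 1@1, Job 5@1, Job 7@1, Job 3@1, Job 4@5, Job 2@8, Job 6@8) gives peak 10: d1:10  d2:10  d3:4  d4:1  d5:2  d6:2  d7:2  d8:8.
Shift Job 3→3.
Schedule Job 1@1, Job 5@1, Job 7@1, Job 3@3, Job 4@5, Job 2@8, Job 6@8: d1:6  d2:6  d3:8  d4:5  d5:2  d6:2  d7:2  d8:8 — peak 8.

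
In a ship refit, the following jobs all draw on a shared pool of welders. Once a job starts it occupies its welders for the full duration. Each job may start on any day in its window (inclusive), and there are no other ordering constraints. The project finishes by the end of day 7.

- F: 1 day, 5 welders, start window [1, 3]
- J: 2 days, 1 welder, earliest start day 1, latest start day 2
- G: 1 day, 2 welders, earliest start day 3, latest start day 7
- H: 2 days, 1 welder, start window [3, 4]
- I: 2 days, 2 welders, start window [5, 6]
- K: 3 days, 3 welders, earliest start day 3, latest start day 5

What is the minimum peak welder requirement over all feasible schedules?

Early-start (F@1, J@1, G@3, H@3, I@5, K@3) gives peak 6: d1:6  d2:1  d3:6  d4:4  d5:5  d6:2  d7:0.
Shift J→2, K→4.
Schedule F@1, J@2, G@3, H@3, I@5, K@4: d1:5  d2:1  d3:4  d4:4  d5:5  d6:5  d7:0 — peak 5.

5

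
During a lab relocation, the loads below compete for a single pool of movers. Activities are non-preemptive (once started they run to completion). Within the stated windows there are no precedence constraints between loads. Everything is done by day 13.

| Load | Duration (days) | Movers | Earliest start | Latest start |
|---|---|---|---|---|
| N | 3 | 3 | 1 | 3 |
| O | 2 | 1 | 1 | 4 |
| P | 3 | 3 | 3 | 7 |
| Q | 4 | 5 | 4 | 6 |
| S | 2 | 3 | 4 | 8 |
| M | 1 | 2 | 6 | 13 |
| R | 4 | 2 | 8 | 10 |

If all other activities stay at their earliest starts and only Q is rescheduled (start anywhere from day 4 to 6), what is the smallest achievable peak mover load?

Q@4: d1:4  d2:4  d3:6  d4:11  d5:11  d6:7  d7:5  d8:2  d9:2  d10:2  d11:2  d12:0  d13:0 → peak 11
Q@5: d1:4  d2:4  d3:6  d4:6  d5:11  d6:7  d7:5  d8:7  d9:2  d10:2  d11:2  d12:0  d13:0 → peak 11
Q@6: d1:4  d2:4  d3:6  d4:6  d5:6  d6:7  d7:5  d8:7  d9:7  d10:2  d11:2  d12:0  d13:0 → peak 7
Best is Q@6, peak 7.

7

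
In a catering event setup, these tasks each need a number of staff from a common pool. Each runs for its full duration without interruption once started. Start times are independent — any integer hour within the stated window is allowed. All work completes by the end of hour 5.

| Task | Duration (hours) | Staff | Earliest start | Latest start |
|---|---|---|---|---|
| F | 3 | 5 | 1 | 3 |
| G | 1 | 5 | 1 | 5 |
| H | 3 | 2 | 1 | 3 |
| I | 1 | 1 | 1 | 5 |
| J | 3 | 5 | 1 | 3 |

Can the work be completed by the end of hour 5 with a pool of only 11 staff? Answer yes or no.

The minimum achievable peak is 12; 11 < 12, so no feasible schedule stays within the cap.

no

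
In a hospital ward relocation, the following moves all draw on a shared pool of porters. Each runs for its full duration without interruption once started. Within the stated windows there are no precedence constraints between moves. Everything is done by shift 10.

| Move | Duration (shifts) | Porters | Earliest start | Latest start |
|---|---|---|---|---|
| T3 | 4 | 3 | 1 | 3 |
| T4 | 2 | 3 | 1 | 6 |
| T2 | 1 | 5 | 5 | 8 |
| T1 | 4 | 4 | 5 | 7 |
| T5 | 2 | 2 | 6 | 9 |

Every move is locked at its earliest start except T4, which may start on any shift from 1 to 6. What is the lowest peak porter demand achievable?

T4@1: s1:6  s2:6  s3:3  s4:3  s5:9  s6:6  s7:6  s8:4  s9:0  s10:0 → peak 9
T4@2: s1:3  s2:6  s3:6  s4:3  s5:9  s6:6  s7:6  s8:4  s9:0  s10:0 → peak 9
T4@3: s1:3  s2:3  s3:6  s4:6  s5:9  s6:6  s7:6  s8:4  s9:0  s10:0 → peak 9
T4@4: s1:3  s2:3  s3:3  s4:6  s5:12  s6:6  s7:6  s8:4  s9:0  s10:0 → peak 12
T4@5: s1:3  s2:3  s3:3  s4:3  s5:12  s6:9  s7:6  s8:4  s9:0  s10:0 → peak 12
T4@6: s1:3  s2:3  s3:3  s4:3  s5:9  s6:9  s7:9  s8:4  s9:0  s10:0 → peak 9
Best is T4@1, peak 9.

9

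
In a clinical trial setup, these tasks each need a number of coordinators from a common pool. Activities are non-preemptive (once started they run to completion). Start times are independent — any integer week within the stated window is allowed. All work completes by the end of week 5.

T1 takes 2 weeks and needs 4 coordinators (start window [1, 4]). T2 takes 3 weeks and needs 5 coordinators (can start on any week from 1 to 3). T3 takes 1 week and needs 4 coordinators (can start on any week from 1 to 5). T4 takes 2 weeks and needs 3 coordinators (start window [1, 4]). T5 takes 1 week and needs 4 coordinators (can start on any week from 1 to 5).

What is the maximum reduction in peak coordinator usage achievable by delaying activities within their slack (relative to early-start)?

Early-start peak: w1:20  w2:12  w3:5  w4:0  w5:0 ⇒ 20.
Leveled (T1@1, T2@3, T3@1, T4@3, T5@2): w1:8  w2:8  w3:8  w4:8  w5:5 ⇒ 8.
Reduction 20 − 8 = 12.

12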